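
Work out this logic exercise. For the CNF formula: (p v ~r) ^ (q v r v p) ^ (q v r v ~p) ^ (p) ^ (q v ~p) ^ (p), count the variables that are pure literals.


Check each variable for pure literal status:
p: mixed (not pure)
q: pure positive
r: mixed (not pure)
Pure literal count = 1

1


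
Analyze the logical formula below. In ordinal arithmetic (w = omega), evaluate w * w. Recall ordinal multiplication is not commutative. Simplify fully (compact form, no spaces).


Compute w * w.
Ordinal * is associative and left-distributive over +, but NOT commutative; for finite n>1, n*w = w but w*n stays w*n.
w * w = w^2 by definition.
Result = w^2

w^2


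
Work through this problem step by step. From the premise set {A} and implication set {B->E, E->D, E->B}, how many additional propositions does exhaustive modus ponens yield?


Initial facts: {A}
Apply modus ponens to closure:
  (no implication fires)
Final known: {A}
New propositions: {(none)}
Count = 0

0


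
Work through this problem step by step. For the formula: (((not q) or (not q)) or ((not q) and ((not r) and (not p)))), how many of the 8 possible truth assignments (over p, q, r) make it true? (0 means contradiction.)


Check all 8 assignments:
p=0, q=0, r=0: 1
p=0, q=0, r=1: 1
p=0, q=1, r=0: 0
p=0, q=1, r=1: 0
p=1, q=0, r=0: 1
p=1, q=0, r=1: 1
p=1, q=1, r=0: 0
p=1, q=1, r=1: 0
Count of True = 4

4


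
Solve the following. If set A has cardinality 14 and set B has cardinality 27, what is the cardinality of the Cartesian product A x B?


The Cartesian product A x B contains all ordered pairs (a, b).
|A x B| = |A| * |B| = 14 * 27 = 378

378


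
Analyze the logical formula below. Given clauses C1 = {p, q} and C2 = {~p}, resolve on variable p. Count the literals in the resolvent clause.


Remove p from C1 and ~p from C2.
C1 remainder: {q}
C2 remainder: {}
Union (resolvent): {q}
Resolvent has 1 literal(s).

1


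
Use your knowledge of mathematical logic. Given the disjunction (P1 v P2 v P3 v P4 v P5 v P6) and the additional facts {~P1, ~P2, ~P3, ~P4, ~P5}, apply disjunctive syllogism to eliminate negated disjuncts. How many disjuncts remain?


Original disjuncts (6): P1, P2, P3, P4, P5, P6
Negated (eliminate): ~P1, ~P2, ~P3, ~P4, ~P5
Remaining disjuncts: P6
Count = 6 - 5 = 1

1


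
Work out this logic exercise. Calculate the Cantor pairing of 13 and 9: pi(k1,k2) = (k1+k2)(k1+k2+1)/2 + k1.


k1 + k2 = 22
(k1+k2)(k1+k2+1)/2 = 22 * 23 / 2 = 253
pi = 253 + 13 = 266

266


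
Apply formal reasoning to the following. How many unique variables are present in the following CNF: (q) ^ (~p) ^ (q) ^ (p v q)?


Identify each variable that appears in the formula.
Variables found: p, q
Count = 2

2


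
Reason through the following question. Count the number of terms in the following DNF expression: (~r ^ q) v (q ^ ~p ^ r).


A DNF formula is a disjunction of terms (conjunctions).
Terms are separated by v.
Counting the disjuncts: 2 terms.

2


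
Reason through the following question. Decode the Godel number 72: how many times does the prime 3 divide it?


Factorize 72 by dividing by 3 repeatedly.
Division steps: 3 divides 72 exactly 2 time(s).
Exponent of 3 = 2

2


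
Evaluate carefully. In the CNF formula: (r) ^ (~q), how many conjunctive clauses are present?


A CNF formula is a conjunction of clauses.
Clauses are separated by ^.
Counting the conjuncts: 2 clauses.

2


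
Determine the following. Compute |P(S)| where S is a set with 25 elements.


The power set of a set with n elements has 2^n elements.
|P(S)| = 2^25 = 33554432

33554432


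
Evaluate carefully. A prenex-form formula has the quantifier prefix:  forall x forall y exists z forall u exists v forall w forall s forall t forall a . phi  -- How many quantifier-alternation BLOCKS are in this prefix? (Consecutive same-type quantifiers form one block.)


Quantifier-type sequence: A A E A E A A A A  (A=forall, E=exists)
Group into maximal same-type runs:
  Ax2 | Ex1 | Ax1 | Ex1 | Ax4
Number of blocks = 5

5


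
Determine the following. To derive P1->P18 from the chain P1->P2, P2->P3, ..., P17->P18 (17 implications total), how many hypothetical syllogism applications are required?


With 17 implications in a chain connecting 18 propositions:
P1->P2, P2->P3, ..., P17->P18
Steps needed = (number of implications) - 1 = 17 - 1 = 16

16


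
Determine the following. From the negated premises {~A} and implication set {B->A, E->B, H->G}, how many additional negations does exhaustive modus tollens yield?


Initial negated facts: {~A}
Apply modus tollens to closure:
  ~A and B->A  =>  ~B
  ~B and E->B  =>  ~E
Final negated: {~A, ~B, ~E}
New negations: {~B, ~E}
Count = 2

2


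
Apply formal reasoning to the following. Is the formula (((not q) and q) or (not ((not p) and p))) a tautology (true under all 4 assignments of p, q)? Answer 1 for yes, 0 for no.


Check all 4 assignments:
p=0, q=0: 1
p=0, q=1: 1
p=1, q=0: 1
p=1, q=1: 1
Satisfying count = 4/4.
Tautology iff count = 4: yes.

1


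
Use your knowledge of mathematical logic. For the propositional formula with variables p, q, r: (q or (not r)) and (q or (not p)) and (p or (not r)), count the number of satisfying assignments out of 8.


Evaluate all 8 assignments for p, q, r:
p=0, q=0, r=0: 1
p=0, q=0, r=1: 0
p=0, q=1, r=0: 1
p=0, q=1, r=1: 0
p=1, q=0, r=0: 0
p=1, q=0, r=1: 0
p=1, q=1, r=0: 1
p=1, q=1, r=1: 1
Satisfying count = 4

4


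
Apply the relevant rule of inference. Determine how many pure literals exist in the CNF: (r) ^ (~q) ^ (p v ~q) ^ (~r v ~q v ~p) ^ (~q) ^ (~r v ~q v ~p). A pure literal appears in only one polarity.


Check each variable for pure literal status:
p: mixed (not pure)
q: pure negative
r: mixed (not pure)
Pure literal count = 1

1


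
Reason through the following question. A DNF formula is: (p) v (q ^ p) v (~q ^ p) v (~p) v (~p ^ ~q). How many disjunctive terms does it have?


A DNF formula is a disjunction of terms (conjunctions).
Terms are separated by v.
Counting the disjuncts: 5 terms.

5


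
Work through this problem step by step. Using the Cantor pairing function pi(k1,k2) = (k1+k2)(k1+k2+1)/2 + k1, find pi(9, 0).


k1 + k2 = 9
(k1+k2)(k1+k2+1)/2 = 9 * 10 / 2 = 45
pi = 45 + 9 = 54

54


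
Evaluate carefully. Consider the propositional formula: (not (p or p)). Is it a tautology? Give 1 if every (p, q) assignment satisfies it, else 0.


Check all 4 assignments:
p=0, q=0: 1
p=0, q=1: 1
p=1, q=0: 0
p=1, q=1: 0
Satisfying count = 2/4.
Tautology iff count = 4: no.

0


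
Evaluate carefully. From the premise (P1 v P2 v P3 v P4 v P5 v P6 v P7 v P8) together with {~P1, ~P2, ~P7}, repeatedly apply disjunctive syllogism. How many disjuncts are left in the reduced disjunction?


Original disjuncts (8): P1, P2, P3, P4, P5, P6, P7, P8
Negated (eliminate): ~P1, ~P2, ~P7
Remaining disjuncts: P3, P4, P5, P6, P8
Count = 8 - 3 = 5

5


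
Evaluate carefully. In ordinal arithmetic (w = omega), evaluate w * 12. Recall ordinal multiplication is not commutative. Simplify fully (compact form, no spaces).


Compute w * 12.
Ordinal * is associative and left-distributive over +, but NOT commutative; for finite n>1, n*w = w but w*n stays w*n.
w * 12 means 12 copies of w concatenated: w*12.
Result = w*12

w*12


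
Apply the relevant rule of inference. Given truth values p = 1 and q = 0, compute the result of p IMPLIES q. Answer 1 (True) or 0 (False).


p = 1, q = 0
Operation: p IMPLIES q
Evaluate: 1 IMPLIES 0 = 0

0


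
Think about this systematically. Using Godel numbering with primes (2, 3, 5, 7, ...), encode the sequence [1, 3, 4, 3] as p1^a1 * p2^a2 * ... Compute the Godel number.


Encode each element as an exponent of the corresponding prime:
  2^1 = 2
  3^3 = 27
  5^4 = 625
  7^3 = 343
Product = 2 * 27 * 625 * 343 = 11576250

11576250


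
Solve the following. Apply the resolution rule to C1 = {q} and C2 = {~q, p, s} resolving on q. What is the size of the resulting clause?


Remove q from C1 and ~q from C2.
C1 remainder: {}
C2 remainder: {p, s}
Union (resolvent): {p, s}
Resolvent has 2 literal(s).

2


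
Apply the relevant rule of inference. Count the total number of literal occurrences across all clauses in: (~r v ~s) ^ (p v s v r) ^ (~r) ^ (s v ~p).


Counting literals in each clause:
Clause 1: 2 literal(s)
Clause 2: 3 literal(s)
Clause 3: 1 literal(s)
Clause 4: 2 literal(s)
Total = 8

8


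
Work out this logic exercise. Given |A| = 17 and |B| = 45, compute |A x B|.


The Cartesian product A x B contains all ordered pairs (a, b).
|A x B| = |A| * |B| = 17 * 45 = 765

765


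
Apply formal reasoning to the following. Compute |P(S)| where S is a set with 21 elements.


The power set of a set with n elements has 2^n elements.
|P(S)| = 2^21 = 2097152

2097152


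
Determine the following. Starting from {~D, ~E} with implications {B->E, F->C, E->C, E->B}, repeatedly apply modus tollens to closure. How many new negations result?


Initial negated facts: {~D, ~E}
Apply modus tollens to closure:
  ~E and B->E  =>  ~B
Final negated: {~B, ~D, ~E}
New negations: {~B}
Count = 1

1


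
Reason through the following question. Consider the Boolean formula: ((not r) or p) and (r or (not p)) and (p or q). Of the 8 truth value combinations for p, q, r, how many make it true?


Evaluate all 8 assignments for p, q, r:
p=0, q=0, r=0: 0
p=0, q=0, r=1: 0
p=0, q=1, r=0: 1
p=0, q=1, r=1: 0
p=1, q=0, r=0: 0
p=1, q=0, r=1: 1
p=1, q=1, r=0: 0
p=1, q=1, r=1: 1
Satisfying count = 3

3


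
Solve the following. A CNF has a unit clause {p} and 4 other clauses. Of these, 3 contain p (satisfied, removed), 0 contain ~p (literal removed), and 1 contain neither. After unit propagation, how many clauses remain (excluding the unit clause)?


Satisfied (removed): 3
Shortened (remain): 0
Unchanged (remain): 1
Remaining = 0 + 1 = 1

1


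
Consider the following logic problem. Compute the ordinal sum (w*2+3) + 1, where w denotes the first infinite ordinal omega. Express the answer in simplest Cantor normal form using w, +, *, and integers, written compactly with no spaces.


Compute (w*2+3) + 1.
Ordinal + is associative but NOT commutative; for finite n>0, n + w = w but w + n stays w+n.
By associativity: (w*2+3) + 1 = w*2 + (3+1) = w*2+4.
Result = w*2+4

w*2+4


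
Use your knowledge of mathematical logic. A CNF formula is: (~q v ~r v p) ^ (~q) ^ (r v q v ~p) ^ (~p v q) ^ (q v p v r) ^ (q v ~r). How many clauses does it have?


A CNF formula is a conjunction of clauses.
Clauses are separated by ^.
Counting the conjuncts: 6 clauses.

6


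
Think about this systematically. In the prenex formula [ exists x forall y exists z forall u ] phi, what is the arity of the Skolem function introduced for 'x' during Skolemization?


Quantifier prefix: exists x forall y exists z forall u
'x' is existentially quantified at position 1.
No universal quantifiers precede it.
Skolem function arity = 0 (a Skolem constant)

0


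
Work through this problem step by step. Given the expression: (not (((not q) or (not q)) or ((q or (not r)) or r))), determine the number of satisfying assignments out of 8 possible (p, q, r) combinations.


Check all 8 assignments:
p=0, q=0, r=0: 0
p=0, q=0, r=1: 0
p=0, q=1, r=0: 0
p=0, q=1, r=1: 0
p=1, q=0, r=0: 0
p=1, q=0, r=1: 0
p=1, q=1, r=0: 0
p=1, q=1, r=1: 0
Count of True = 0

0


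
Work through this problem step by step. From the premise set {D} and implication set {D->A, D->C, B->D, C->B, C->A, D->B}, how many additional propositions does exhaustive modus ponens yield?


Initial facts: {D}
Apply modus ponens to closure:
  D and D->A  =>  A
  D and D->C  =>  C
  C and C->B  =>  B
Final known: {A, B, C, D}
New propositions: {A, B, C}
Count = 3

3


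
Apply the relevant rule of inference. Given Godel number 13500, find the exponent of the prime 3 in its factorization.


Factorize 13500 by dividing by 3 repeatedly.
Division steps: 3 divides 13500 exactly 3 time(s).
Exponent of 3 = 3

3


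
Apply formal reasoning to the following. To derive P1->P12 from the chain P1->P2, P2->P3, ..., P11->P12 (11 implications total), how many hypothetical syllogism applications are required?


With 11 implications in a chain connecting 12 propositions:
P1->P2, P2->P3, ..., P11->P12
Steps needed = (number of implications) - 1 = 11 - 1 = 10

10


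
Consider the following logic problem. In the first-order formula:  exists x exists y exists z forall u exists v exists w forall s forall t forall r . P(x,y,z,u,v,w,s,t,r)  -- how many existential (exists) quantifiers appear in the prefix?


Quantifier prefix: exists x exists y exists z forall u exists v exists w forall s forall t forall r
Mark each quantifier type:
  E E E U E E U U U
Universal count = 4, Existential count = 5
Asked for existential (exists) quantifiers: 5

5


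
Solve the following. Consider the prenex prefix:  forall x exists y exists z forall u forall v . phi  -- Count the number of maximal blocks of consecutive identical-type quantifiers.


Quantifier-type sequence: A E E A A  (A=forall, E=exists)
Group into maximal same-type runs:
  Ax1 | Ex2 | Ax2
Number of blocks = 3

3


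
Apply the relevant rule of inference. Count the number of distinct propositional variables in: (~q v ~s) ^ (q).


Identify each variable that appears in the formula.
Variables found: q, s
Count = 2

2


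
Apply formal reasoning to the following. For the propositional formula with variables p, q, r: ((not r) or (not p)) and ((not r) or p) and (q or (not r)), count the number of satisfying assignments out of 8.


Evaluate all 8 assignments for p, q, r:
p=0, q=0, r=0: 1
p=0, q=0, r=1: 0
p=0, q=1, r=0: 1
p=0, q=1, r=1: 0
p=1, q=0, r=0: 1
p=1, q=0, r=1: 0
p=1, q=1, r=0: 1
p=1, q=1, r=1: 0
Satisfying count = 4

4


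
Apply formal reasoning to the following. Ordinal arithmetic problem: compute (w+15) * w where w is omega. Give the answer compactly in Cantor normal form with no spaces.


Compute (w+15) * w.
Ordinal * is associative and left-distributive over +, but NOT commutative; for finite n>1, n*w = w but w*n stays w*n.
(w+15) * w = sup{(w+15)*k : k<w} = sup{w*k+15} = w^2 (the +15 tail is absorbed in the limit).
Result = w^2

w^2


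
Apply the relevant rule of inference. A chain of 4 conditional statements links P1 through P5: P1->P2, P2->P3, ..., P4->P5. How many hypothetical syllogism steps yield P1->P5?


With 4 implications in a chain connecting 5 propositions:
P1->P2, P2->P3, ..., P4->P5
Steps needed = (number of implications) - 1 = 4 - 1 = 3

3


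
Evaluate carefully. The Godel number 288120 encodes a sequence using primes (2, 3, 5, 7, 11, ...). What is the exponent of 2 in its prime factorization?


Factorize 288120 by dividing by 2 repeatedly.
Division steps: 2 divides 288120 exactly 3 time(s).
Exponent of 2 = 3

3


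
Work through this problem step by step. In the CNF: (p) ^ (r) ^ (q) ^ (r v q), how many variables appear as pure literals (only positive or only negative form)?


Check each variable for pure literal status:
p: pure positive
q: pure positive
r: pure positive
Pure literal count = 3

3


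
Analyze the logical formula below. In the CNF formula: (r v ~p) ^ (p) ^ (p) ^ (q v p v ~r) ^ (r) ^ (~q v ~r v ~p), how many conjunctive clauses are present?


A CNF formula is a conjunction of clauses.
Clauses are separated by ^.
Counting the conjuncts: 6 clauses.

6


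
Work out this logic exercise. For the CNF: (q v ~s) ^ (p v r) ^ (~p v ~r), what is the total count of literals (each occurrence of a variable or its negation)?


Counting literals in each clause:
Clause 1: 2 literal(s)
Clause 2: 2 literal(s)
Clause 3: 2 literal(s)
Total = 6

6


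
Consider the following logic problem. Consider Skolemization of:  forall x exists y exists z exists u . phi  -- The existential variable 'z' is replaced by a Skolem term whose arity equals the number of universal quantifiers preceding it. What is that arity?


Quantifier prefix: forall x exists y exists z exists u
'z' is existentially quantified at position 3.
Universal variables preceding it: x
Skolem function arity = 1

1


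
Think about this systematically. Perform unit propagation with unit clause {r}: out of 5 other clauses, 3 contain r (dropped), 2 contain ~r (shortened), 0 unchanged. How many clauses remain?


Satisfied (removed): 3
Shortened (remain): 2
Unchanged (remain): 0
Remaining = 2 + 0 = 2

2


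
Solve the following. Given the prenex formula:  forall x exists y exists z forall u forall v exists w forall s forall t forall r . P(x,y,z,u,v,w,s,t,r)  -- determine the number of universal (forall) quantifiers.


Quantifier prefix: forall x exists y exists z forall u forall v exists w forall s forall t forall r
Mark each quantifier type:
  U E E U U E U U U
Universal count = 6, Existential count = 3
Asked for universal (forall) quantifiers: 6

6


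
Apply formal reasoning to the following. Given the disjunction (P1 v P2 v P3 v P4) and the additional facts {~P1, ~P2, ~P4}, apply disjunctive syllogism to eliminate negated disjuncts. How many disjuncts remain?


Original disjuncts (4): P1, P2, P3, P4
Negated (eliminate): ~P1, ~P2, ~P4
Remaining disjuncts: P3
Count = 4 - 3 = 1

1


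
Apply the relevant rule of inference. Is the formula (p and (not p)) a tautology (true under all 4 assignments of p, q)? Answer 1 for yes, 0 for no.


Check all 4 assignments:
p=0, q=0: 0
p=0, q=1: 0
p=1, q=0: 0
p=1, q=1: 0
Satisfying count = 0/4.
Tautology iff count = 4: no.

0


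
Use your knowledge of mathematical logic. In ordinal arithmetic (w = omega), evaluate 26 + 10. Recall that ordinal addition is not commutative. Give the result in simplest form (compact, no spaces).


Compute 26 + 10.
Ordinal + is associative but NOT commutative; for finite n>0, n + w = w but w + n stays w+n.
Both operands finite; ordinal + agrees with natural +: 26 + 10 = 36.
Result = 36

36


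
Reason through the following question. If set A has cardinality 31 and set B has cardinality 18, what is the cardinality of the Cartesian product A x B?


The Cartesian product A x B contains all ordered pairs (a, b).
|A x B| = |A| * |B| = 31 * 18 = 558

558


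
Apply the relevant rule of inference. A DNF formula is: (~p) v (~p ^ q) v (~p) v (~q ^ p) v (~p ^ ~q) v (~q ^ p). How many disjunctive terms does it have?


A DNF formula is a disjunction of terms (conjunctions).
Terms are separated by v.
Counting the disjuncts: 6 terms.

6


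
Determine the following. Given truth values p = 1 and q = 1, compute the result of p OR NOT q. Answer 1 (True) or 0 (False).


p = 1, q = 1
Operation: p OR NOT q
Evaluate: 1 OR NOT 1 = 1

1


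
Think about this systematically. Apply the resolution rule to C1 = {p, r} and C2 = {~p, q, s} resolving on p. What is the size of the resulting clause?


Remove p from C1 and ~p from C2.
C1 remainder: {r}
C2 remainder: {q, s}
Union (resolvent): {q, r, s}
Resolvent has 3 literal(s).

3


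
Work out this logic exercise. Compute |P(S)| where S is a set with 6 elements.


The power set of a set with n elements has 2^n elements.
|P(S)| = 2^6 = 64

64


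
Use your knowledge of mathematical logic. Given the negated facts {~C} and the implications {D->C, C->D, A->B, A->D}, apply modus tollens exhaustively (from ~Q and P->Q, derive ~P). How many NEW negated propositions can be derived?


Initial negated facts: {~C}
Apply modus tollens to closure:
  ~C and D->C  =>  ~D
  ~D and A->D  =>  ~A
Final negated: {~A, ~C, ~D}
New negations: {~A, ~D}
Count = 2

2


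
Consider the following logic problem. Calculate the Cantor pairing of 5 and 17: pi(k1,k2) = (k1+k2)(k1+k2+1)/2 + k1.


k1 + k2 = 22
(k1+k2)(k1+k2+1)/2 = 22 * 23 / 2 = 253
pi = 253 + 5 = 258

258


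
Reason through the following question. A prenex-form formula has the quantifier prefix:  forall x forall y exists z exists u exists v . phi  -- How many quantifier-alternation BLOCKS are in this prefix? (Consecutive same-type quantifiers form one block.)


Quantifier-type sequence: A A E E E  (A=forall, E=exists)
Group into maximal same-type runs:
  Ax2 | Ex3
Number of blocks = 2

2


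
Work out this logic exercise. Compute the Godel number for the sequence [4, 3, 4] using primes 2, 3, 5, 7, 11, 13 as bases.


Encode each element as an exponent of the corresponding prime:
  2^4 = 16
  3^3 = 27
  5^4 = 625
Product = 16 * 27 * 625 = 270000

270000


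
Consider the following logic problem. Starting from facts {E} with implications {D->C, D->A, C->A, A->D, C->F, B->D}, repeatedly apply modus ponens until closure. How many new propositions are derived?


Initial facts: {E}
Apply modus ponens to closure:
  (no implication fires)
Final known: {E}
New propositions: {(none)}
Count = 0

0


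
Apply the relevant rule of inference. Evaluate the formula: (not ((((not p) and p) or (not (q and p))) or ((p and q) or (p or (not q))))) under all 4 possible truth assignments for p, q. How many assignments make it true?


Check all 4 assignments:
p=0, q=0: 0
p=0, q=1: 0
p=1, q=0: 0
p=1, q=1: 0
Count of True = 0

0


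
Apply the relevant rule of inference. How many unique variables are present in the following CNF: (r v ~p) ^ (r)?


Identify each variable that appears in the formula.
Variables found: p, r
Count = 2

2


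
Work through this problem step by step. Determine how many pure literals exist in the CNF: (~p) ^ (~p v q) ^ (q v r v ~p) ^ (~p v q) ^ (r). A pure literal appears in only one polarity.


Check each variable for pure literal status:
p: pure negative
q: pure positive
r: pure positive
Pure literal count = 3

3


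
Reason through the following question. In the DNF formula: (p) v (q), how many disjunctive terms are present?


A DNF formula is a disjunction of terms (conjunctions).
Terms are separated by v.
Counting the disjuncts: 2 terms.

2


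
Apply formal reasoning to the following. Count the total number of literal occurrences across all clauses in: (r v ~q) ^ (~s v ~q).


Counting literals in each clause:
Clause 1: 2 literal(s)
Clause 2: 2 literal(s)
Total = 4

4


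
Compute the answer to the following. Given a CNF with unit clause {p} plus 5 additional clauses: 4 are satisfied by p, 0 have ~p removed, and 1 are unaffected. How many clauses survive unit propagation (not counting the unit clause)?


Satisfied (removed): 4
Shortened (remain): 0
Unchanged (remain): 1
Remaining = 0 + 1 = 1

1


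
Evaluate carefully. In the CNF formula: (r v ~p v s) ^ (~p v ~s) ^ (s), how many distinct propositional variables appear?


Identify each variable that appears in the formula.
Variables found: p, r, s
Count = 3

3


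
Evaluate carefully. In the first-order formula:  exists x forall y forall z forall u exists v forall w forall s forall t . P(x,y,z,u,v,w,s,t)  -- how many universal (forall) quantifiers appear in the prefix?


Quantifier prefix: exists x forall y forall z forall u exists v forall w forall s forall t
Mark each quantifier type:
  E U U U E U U U
Universal count = 6, Existential count = 2
Asked for universal (forall) quantifiers: 6

6


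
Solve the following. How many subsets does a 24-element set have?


The power set of a set with n elements has 2^n elements.
|P(S)| = 2^24 = 16777216

16777216


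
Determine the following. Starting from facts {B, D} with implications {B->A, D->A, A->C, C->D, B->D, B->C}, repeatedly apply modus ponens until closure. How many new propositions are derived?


Initial facts: {B, D}
Apply modus ponens to closure:
  B and B->A  =>  A
  A and A->C  =>  C
Final known: {A, B, C, D}
New propositions: {A, C}
Count = 2

2


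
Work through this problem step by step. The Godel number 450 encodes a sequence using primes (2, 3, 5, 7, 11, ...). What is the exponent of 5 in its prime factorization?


Factorize 450 by dividing by 5 repeatedly.
Division steps: 5 divides 450 exactly 2 time(s).
Exponent of 5 = 2

2


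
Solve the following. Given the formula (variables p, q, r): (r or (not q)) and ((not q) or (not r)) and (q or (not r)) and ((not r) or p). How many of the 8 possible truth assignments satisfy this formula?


Evaluate all 8 assignments for p, q, r:
p=0, q=0, r=0: 1
p=0, q=0, r=1: 0
p=0, q=1, r=0: 0
p=0, q=1, r=1: 0
p=1, q=0, r=0: 1
p=1, q=0, r=1: 0
p=1, q=1, r=0: 0
p=1, q=1, r=1: 0
Satisfying count = 2

2


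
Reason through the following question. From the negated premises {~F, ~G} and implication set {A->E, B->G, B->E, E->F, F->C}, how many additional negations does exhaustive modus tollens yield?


Initial negated facts: {~F, ~G}
Apply modus tollens to closure:
  ~G and B->G  =>  ~B
  ~F and E->F  =>  ~E
  ~E and A->E  =>  ~A
Final negated: {~A, ~B, ~E, ~F, ~G}
New negations: {~A, ~B, ~E}
Count = 3

3


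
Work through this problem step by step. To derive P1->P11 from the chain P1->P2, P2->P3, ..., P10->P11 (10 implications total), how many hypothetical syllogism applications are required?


With 10 implications in a chain connecting 11 propositions:
P1->P2, P2->P3, ..., P10->P11
Steps needed = (number of implications) - 1 = 10 - 1 = 9

9


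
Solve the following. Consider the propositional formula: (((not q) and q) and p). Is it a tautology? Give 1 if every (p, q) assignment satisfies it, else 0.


Check all 4 assignments:
p=0, q=0: 0
p=0, q=1: 0
p=1, q=0: 0
p=1, q=1: 0
Satisfying count = 0/4.
Tautology iff count = 4: no.

0


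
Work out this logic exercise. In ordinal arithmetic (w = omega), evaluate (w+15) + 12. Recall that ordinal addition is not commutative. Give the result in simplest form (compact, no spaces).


Compute (w+15) + 12.
Ordinal + is associative but NOT commutative; for finite n>0, n + w = w but w + n stays w+n.
By associativity: (w+15) + 12 = w + (15+12) = w+27.
Result = w+27

w+27


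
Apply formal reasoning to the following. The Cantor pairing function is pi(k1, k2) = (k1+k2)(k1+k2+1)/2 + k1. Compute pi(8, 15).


k1 + k2 = 23
(k1+k2)(k1+k2+1)/2 = 23 * 24 / 2 = 276
pi = 276 + 8 = 284

284


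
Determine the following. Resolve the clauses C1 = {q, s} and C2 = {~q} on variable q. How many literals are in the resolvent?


Remove q from C1 and ~q from C2.
C1 remainder: {s}
C2 remainder: {}
Union (resolvent): {s}
Resolvent has 1 literal(s).

1


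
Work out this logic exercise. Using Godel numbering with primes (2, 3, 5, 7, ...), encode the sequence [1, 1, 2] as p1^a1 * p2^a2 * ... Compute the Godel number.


Encode each element as an exponent of the corresponding prime:
  2^1 = 2
  3^1 = 3
  5^2 = 25
Product = 2 * 3 * 25 = 150

150


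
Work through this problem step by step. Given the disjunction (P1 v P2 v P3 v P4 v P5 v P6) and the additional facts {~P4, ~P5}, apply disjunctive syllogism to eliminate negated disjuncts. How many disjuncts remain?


Original disjuncts (6): P1, P2, P3, P4, P5, P6
Negated (eliminate): ~P4, ~P5
Remaining disjuncts: P1, P2, P3, P6
Count = 6 - 2 = 4

4


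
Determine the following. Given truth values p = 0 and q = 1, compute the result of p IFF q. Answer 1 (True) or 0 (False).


p = 0, q = 1
Operation: p IFF q
Evaluate: 0 IFF 1 = 0

0


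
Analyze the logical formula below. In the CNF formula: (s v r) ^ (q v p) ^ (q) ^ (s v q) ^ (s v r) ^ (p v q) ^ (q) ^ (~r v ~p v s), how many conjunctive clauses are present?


A CNF formula is a conjunction of clauses.
Clauses are separated by ^.
Counting the conjuncts: 8 clauses.

8


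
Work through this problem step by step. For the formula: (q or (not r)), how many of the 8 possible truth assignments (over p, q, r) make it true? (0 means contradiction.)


Check all 8 assignments:
p=0, q=0, r=0: 1
p=0, q=0, r=1: 0
p=0, q=1, r=0: 1
p=0, q=1, r=1: 1
p=1, q=0, r=0: 1
p=1, q=0, r=1: 0
p=1, q=1, r=0: 1
p=1, q=1, r=1: 1
Count of True = 6

6


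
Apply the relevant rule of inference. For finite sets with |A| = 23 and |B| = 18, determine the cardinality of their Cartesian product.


The Cartesian product A x B contains all ordered pairs (a, b).
|A x B| = |A| * |B| = 23 * 18 = 414

414


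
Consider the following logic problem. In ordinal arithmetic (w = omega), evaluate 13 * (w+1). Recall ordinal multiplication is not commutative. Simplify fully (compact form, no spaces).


Compute 13 * (w+1).
Ordinal * is associative and left-distributive over +, but NOT commutative; for finite n>1, n*w = w but w*n stays w*n.
By left-distributivity: 13 * (w+1) = 13*w + 13*1 = w + 13 = w+13.
Result = w+13

w+13


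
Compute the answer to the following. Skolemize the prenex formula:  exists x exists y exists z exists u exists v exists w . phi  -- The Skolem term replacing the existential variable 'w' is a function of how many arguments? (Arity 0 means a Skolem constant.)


Quantifier prefix: exists x exists y exists z exists u exists v exists w
'w' is existentially quantified at position 6.
No universal quantifiers precede it.
Skolem function arity = 0 (a Skolem constant)

0


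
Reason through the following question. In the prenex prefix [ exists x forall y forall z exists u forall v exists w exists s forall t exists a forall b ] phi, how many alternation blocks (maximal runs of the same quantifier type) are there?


Quantifier-type sequence: E A A E A E E A E A  (A=forall, E=exists)
Group into maximal same-type runs:
  Ex1 | Ax2 | Ex1 | Ax1 | Ex2 | Ax1 | Ex1 | Ax1
Number of blocks = 8

8


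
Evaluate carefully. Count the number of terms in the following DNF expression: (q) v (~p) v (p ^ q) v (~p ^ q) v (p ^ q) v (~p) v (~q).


A DNF formula is a disjunction of terms (conjunctions).
Terms are separated by v.
Counting the disjuncts: 7 terms.

7


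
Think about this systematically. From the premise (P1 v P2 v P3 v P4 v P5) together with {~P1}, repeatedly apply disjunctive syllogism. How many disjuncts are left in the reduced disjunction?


Original disjuncts (5): P1, P2, P3, P4, P5
Negated (eliminate): ~P1
Remaining disjuncts: P2, P3, P4, P5
Count = 5 - 1 = 4

4


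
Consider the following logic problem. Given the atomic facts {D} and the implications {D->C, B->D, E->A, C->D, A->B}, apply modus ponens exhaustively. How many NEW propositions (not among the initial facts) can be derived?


Initial facts: {D}
Apply modus ponens to closure:
  D and D->C  =>  C
Final known: {C, D}
New propositions: {C}
Count = 1

1


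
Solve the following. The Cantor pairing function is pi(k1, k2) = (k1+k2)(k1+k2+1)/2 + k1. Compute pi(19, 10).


k1 + k2 = 29
(k1+k2)(k1+k2+1)/2 = 29 * 30 / 2 = 435
pi = 435 + 19 = 454

454


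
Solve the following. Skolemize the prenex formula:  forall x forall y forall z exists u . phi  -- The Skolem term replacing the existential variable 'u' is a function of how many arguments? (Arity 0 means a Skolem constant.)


Quantifier prefix: forall x forall y forall z exists u
'u' is existentially quantified at position 4.
Universal variables preceding it: x, y, z
Skolem function arity = 3

3


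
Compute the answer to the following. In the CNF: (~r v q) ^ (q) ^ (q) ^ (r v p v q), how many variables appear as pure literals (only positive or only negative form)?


Check each variable for pure literal status:
p: pure positive
q: pure positive
r: mixed (not pure)
Pure literal count = 2

2


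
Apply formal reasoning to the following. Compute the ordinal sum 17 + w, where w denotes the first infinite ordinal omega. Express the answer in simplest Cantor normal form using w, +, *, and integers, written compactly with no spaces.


Compute 17 + w.
Ordinal + is associative but NOT commutative; for finite n>0, n + w = w but w + n stays w+n.
Any finite left addend is absorbed by w on the right: 17 + w = w.
Result = w

w


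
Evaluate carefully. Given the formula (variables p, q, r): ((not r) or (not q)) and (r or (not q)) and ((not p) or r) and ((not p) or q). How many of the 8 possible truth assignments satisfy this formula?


Evaluate all 8 assignments for p, q, r:
p=0, q=0, r=0: 1
p=0, q=0, r=1: 1
p=0, q=1, r=0: 0
p=0, q=1, r=1: 0
p=1, q=0, r=0: 0
p=1, q=0, r=1: 0
p=1, q=1, r=0: 0
p=1, q=1, r=1: 0
Satisfying count = 2

2


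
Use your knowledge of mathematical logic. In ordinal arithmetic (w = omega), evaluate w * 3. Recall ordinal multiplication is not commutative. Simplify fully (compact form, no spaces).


Compute w * 3.
Ordinal * is associative and left-distributive over +, but NOT commutative; for finite n>1, n*w = w but w*n stays w*n.
w * 3 means 3 copies of w concatenated: w*3.
Result = w*3

w*3


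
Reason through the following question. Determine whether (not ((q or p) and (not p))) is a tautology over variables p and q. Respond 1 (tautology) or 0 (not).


Check all 4 assignments:
p=0, q=0: 1
p=0, q=1: 0
p=1, q=0: 1
p=1, q=1: 1
Satisfying count = 3/4.
Tautology iff count = 4: no.

0


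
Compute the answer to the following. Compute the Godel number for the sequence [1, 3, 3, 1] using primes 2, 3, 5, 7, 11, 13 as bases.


Encode each element as an exponent of the corresponding prime:
  2^1 = 2
  3^3 = 27
  5^3 = 125
  7^1 = 7
Product = 2 * 27 * 125 * 7 = 47250

47250


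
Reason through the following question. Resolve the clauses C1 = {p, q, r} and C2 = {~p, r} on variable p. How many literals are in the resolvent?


Remove p from C1 and ~p from C2.
C1 remainder: {q, r}
C2 remainder: {r}
Union (resolvent): {q, r}
Resolvent has 2 literal(s).

2


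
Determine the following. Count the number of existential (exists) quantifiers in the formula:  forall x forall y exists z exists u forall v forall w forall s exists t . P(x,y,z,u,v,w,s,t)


Quantifier prefix: forall x forall y exists z exists u forall v forall w forall s exists t
Mark each quantifier type:
  U U E E U U U E
Universal count = 5, Existential count = 3
Asked for existential (exists) quantifiers: 3

3


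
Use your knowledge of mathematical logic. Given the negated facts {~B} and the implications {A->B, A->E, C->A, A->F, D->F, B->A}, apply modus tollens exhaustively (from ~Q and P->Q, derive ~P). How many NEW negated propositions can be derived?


Initial negated facts: {~B}
Apply modus tollens to closure:
  ~B and A->B  =>  ~A
  ~A and C->A  =>  ~C
Final negated: {~A, ~B, ~C}
New negations: {~A, ~C}
Count = 2

2


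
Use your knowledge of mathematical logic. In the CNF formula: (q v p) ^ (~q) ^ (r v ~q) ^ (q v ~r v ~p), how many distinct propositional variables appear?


Identify each variable that appears in the formula.
Variables found: p, q, r
Count = 3

3


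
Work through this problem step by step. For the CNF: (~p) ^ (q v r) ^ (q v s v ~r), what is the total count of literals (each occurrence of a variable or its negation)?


Counting literals in each clause:
Clause 1: 1 literal(s)
Clause 2: 2 literal(s)
Clause 3: 3 literal(s)
Total = 6

6


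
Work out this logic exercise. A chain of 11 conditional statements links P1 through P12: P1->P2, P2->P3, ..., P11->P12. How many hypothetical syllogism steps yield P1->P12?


With 11 implications in a chain connecting 12 propositions:
P1->P2, P2->P3, ..., P11->P12
Steps needed = (number of implications) - 1 = 11 - 1 = 10

10


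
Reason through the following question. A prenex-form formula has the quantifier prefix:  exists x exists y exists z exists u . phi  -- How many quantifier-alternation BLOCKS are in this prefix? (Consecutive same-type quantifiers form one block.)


Quantifier-type sequence: E E E E  (A=forall, E=exists)
Group into maximal same-type runs:
  Ex4
Number of blocks = 1

1


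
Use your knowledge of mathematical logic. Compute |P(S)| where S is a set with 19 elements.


The power set of a set with n elements has 2^n elements.
|P(S)| = 2^19 = 524288

524288


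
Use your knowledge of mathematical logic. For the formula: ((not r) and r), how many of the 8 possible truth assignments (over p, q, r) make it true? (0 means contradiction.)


Check all 8 assignments:
p=0, q=0, r=0: 0
p=0, q=0, r=1: 0
p=0, q=1, r=0: 0
p=0, q=1, r=1: 0
p=1, q=0, r=0: 0
p=1, q=0, r=1: 0
p=1, q=1, r=0: 0
p=1, q=1, r=1: 0
Count of True = 0

0


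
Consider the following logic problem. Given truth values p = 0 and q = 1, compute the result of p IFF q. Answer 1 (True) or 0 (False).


p = 0, q = 1
Operation: p IFF q
Evaluate: 0 IFF 1 = 0

0


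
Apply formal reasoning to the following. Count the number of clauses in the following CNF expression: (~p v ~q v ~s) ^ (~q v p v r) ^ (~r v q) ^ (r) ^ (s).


A CNF formula is a conjunction of clauses.
Clauses are separated by ^.
Counting the conjuncts: 5 clauses.

5


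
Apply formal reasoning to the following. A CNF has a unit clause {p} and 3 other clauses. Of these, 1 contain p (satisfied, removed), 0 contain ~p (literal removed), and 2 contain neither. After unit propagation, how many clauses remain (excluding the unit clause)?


Satisfied (removed): 1
Shortened (remain): 0
Unchanged (remain): 2
Remaining = 0 + 2 = 2

2


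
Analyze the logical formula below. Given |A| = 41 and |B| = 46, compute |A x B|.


The Cartesian product A x B contains all ordered pairs (a, b).
|A x B| = |A| * |B| = 41 * 46 = 1886

1886


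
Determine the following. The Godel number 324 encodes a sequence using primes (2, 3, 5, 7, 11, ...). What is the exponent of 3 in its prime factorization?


Factorize 324 by dividing by 3 repeatedly.
Division steps: 3 divides 324 exactly 4 time(s).
Exponent of 3 = 4

4


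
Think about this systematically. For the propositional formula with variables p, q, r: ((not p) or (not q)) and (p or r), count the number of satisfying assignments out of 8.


Evaluate all 8 assignments for p, q, r:
p=0, q=0, r=0: 0
p=0, q=0, r=1: 1
p=0, q=1, r=0: 0
p=0, q=1, r=1: 1
p=1, q=0, r=0: 1
p=1, q=0, r=1: 1
p=1, q=1, r=0: 0
p=1, q=1, r=1: 0
Satisfying count = 4

4


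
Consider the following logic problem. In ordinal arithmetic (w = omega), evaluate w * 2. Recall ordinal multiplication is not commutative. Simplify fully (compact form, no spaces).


Compute w * 2.
Ordinal * is associative and left-distributive over +, but NOT commutative; for finite n>1, n*w = w but w*n stays w*n.
w * 2 means 2 copies of w concatenated: w*2.
Result = w*2

w*2


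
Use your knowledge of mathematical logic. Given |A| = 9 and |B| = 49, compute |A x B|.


The Cartesian product A x B contains all ordered pairs (a, b).
|A x B| = |A| * |B| = 9 * 49 = 441

441


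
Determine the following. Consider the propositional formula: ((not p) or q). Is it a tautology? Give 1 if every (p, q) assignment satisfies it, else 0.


Check all 4 assignments:
p=0, q=0: 1
p=0, q=1: 1
p=1, q=0: 0
p=1, q=1: 1
Satisfying count = 3/4.
Tautology iff count = 4: no.

0


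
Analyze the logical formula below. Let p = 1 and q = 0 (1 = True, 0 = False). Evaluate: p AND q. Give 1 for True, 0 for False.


p = 1, q = 0
Operation: p AND q
Evaluate: 1 AND 0 = 0

0


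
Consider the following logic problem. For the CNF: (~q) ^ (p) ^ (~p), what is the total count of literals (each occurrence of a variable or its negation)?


Counting literals in each clause:
Clause 1: 1 literal(s)
Clause 2: 1 literal(s)
Clause 3: 1 literal(s)
Total = 3

3


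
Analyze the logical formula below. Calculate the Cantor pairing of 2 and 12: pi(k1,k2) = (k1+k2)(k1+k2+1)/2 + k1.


k1 + k2 = 14
(k1+k2)(k1+k2+1)/2 = 14 * 15 / 2 = 105
pi = 105 + 2 = 107

107


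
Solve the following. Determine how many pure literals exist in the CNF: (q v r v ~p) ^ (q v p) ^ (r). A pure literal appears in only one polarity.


Check each variable for pure literal status:
p: mixed (not pure)
q: pure positive
r: pure positive
Pure literal count = 2

2


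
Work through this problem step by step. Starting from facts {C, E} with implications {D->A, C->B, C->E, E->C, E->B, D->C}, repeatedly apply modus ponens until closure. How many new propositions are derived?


Initial facts: {C, E}
Apply modus ponens to closure:
  C and C->B  =>  B
Final known: {B, C, E}
New propositions: {B}
Count = 1

1
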